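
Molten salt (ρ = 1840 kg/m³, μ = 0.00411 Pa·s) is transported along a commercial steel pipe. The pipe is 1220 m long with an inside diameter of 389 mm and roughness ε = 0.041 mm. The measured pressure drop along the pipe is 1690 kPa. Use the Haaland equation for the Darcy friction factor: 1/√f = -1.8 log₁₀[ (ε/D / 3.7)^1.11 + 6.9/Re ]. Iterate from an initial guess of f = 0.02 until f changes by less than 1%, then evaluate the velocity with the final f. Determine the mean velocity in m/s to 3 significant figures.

V ≈ 6.65 m/s

Rearranging Darcy-Weisbach: V = √(2·ΔP·D/(f·L·ρ)). With ε/D = 4.1e-05/0.389 = 0.000105, iterate starting from f = 0.02:
  f = 0.02 → V = √(2·1.69e+06·0.389/(0.02·1220·1840)) = 5.412 m/s; Re = ρVD/μ = 9.424e+05; f → 0.01347
  f = 0.01347 → V = 6.595 m/s; Re = 1.148e+06; f → 0.01327
  f = 0.01327 → V = 6.645 m/s; Re = 1.157e+06; f → 0.01326
Converged (Δf/f < 1%). With the final f = 0.01326: V = √(2·1.69e+06·0.389/(0.01326·1220·1840)) = 6.646 m/s.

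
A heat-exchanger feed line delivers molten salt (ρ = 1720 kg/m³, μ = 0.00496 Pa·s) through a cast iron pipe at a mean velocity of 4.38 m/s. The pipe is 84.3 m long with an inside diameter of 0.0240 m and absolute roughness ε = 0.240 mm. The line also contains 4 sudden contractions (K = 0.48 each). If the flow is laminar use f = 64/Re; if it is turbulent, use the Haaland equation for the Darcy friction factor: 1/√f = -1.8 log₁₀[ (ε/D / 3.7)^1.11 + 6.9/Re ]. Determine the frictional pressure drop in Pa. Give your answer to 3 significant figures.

Reynolds number Re = ρVD/μ = 1720 · 4.38 · 0.024 / 0.00496 = 3.645e+04.
Re > 4000 → turbulent. Relative roughness ε/D = 0.00024/0.024 = 0.01. Haaland: 1/√f = -1.8 log₁₀[(0.01/3.7)^1.11 + 6.9/3.645e+04] = -1.8 log₁₀[0.00141 + 0.000189] = 5.033, so f = 0.03948.
Total minor-loss coefficient ΣK = 4·0.48 = 1.92.
ΔP = [f·L/D + ΣK]·(ρV²/2) = [0.03948·84.3/0.024 + 1.92]·(1720·4.38²/2) = [138.7 + 1.92]·1.65e+04 = 2.32e+06 Pa.

ΔP ≈ 2.32×10^6 Pa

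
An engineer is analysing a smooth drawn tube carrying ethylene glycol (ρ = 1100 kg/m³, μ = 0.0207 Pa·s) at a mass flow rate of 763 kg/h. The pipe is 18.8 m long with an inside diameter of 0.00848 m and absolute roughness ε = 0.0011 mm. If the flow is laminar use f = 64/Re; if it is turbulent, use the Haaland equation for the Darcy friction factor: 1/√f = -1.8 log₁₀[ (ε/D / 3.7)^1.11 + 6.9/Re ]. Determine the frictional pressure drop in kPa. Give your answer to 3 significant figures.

ṁ = 763 kg/h = 763/3600 = 0.2119 kg/s.
A = πD²/4 = π(0.00848)²/4 = 5.648e-05 m²; mean velocity V = ṁ/(ρA) = 0.2119/(1100 · 5.648e-05) = 3.412 m/s.
Reynolds number Re = ρVD/μ = 1100 · 3.412 · 0.00848 / 0.0207 = 1537.
Re < 2300 → laminar flow, so f = 64/Re = 64/1537 = 0.04163 (the turbulent correlation is not needed).
Darcy-Weisbach: ΔP = f(L/D)(ρV²/2) = 0.04163·(18.8/0.00848)·(1100·3.412²/2) = 0.04163·2217·6401 = 5.908e+05 Pa.
ΔP = 5.908e+05 Pa = 591 kPa.

ΔP ≈ 591 kPa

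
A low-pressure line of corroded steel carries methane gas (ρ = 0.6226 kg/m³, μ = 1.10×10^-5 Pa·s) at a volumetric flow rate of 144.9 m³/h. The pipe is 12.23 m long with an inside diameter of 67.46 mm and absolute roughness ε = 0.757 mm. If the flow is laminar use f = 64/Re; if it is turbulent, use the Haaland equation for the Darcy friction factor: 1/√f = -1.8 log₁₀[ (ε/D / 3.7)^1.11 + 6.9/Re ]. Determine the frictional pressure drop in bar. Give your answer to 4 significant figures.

Q = 144.9 m³/h = 144.9/3600 = 0.04025 m³/s.
Cross-sectional area A = πD²/4 = π(0.06746)²/4 = 0.003574 m²; mean velocity V = Q/A = 0.04025/0.003574 = 11.26 m/s.
Reynolds number Re = ρVD/μ = 0.6226 · 11.26 · 0.06746 / 1.1e-05 = 4.3e+04.
Re > 4000 → turbulent. Relative roughness ε/D = 0.000757/0.06746 = 0.0112. Haaland: 1/√f = -1.8 log₁₀[(0.0112/3.7)^1.11 + 6.9/4.3e+04] = -1.8 log₁₀[0.0016 + 0.00016] = 4.957, so f = 0.0407.
Darcy-Weisbach: ΔP = f(L/D)(ρV²/2) = 0.0407·(12.23/0.06746)·(0.6226·11.26²/2) = 0.0407·181.3·39.48 = 291.3 Pa.
ΔP = 291.3 Pa = 0.002913 bar.

ΔP ≈ 0.002913 bar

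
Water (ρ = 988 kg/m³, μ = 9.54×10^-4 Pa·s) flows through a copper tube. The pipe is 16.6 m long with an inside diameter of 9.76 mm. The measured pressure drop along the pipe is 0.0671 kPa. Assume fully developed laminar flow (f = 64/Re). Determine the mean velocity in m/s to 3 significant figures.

For laminar flow, f = 64/Re with Re = ρVD/μ, so Darcy-Weisbach reduces to ΔP = 32μLV/D². Solving for V: V = ΔP·D²/(32μL) = 67.1·(0.00976)²/(32·0.000954·16.6) = 0.01261 m/s.
Check: Re = ρVD/μ = 988·0.01261·0.00976/0.000954 = 127.5 < 2300, so the laminar assumption holds.

V ≈ 0.0126 m/s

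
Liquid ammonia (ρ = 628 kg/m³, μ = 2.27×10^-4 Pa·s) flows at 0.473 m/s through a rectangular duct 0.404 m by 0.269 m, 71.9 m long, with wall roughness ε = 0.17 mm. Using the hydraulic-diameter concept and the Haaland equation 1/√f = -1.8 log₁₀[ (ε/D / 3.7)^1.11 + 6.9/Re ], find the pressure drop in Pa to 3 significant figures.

Hydraulic diameter D_h = 4A/P = 4·(0.404·0.269)/(2·(0.404+0.269)) = 0.4347/1.346 = 0.323 m.
Re = ρVD_h/μ = 628·0.473·0.323/0.000227 = 4.226e+05.
ε/D_h = 0.00017/0.323 = 0.000526; Haaland gives 1/√f = -1.8 log₁₀[5.37e-05+1.63e-05] = 7.479, so f = 0.01788.
ΔP = f(L/D_h)(ρV²/2) = 0.01788·71.9/0.323·70.25 = 279.6 Pa.

ΔP ≈ 280 Pa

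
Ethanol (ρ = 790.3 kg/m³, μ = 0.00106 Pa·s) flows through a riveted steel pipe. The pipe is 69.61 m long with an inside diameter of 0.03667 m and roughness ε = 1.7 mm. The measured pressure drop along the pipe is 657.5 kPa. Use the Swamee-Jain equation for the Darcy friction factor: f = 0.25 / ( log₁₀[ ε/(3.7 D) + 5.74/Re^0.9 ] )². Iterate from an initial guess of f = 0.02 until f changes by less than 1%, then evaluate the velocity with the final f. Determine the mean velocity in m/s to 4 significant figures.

V ≈ 3.550 m/s

Rearranging Darcy-Weisbach: V = √(2·ΔP·D/(f·L·ρ)). With ε/D = 0.0017/0.03667 = 0.0464, iterate starting from f = 0.02:
  f = 0.02 → V = √(2·6.575e+05·0.03667/(0.02·69.61·790.3)) = 6.62 m/s; Re = ρVD/μ = 1.81e+05; f → 0.06937
  f = 0.06937 → V = 3.555 m/s; Re = 9.718e+04; f → 0.06957
Converged (Δf/f < 1%). With the final f = 0.06957: V = √(2·6.575e+05·0.03667/(0.06957·69.61·790.3)) = 3.55 m/s.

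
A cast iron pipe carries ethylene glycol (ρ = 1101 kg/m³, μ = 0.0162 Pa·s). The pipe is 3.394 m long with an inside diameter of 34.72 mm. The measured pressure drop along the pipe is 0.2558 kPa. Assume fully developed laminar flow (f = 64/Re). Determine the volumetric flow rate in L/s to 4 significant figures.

For laminar flow, f = 64/Re with Re = ρVD/μ, so Darcy-Weisbach reduces to ΔP = 32μLV/D². Solving for V: V = ΔP·D²/(32μL) = 255.8·(0.03472)²/(32·0.0162·3.394) = 0.1753 m/s.
Check: Re = ρVD/μ = 1101·0.1753·0.03472/0.0162 = 413.6 < 2300, so the laminar assumption holds.
Q = V·A = 0.1753·(π/4·0.03472²) = 0.0001659 m³/s = 0.1659 L/s.

Q ≈ 0.1659 L/s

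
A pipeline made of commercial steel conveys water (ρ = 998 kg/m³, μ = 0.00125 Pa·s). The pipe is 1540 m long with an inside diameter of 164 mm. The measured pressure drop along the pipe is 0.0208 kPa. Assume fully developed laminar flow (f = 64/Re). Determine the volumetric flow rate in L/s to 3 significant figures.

For laminar flow, f = 64/Re with Re = ρVD/μ, so Darcy-Weisbach reduces to ΔP = 32μLV/D². Solving for V: V = ΔP·D²/(32μL) = 20.8·(0.164)²/(32·0.00125·1540) = 0.009082 m/s.
Check: Re = ρVD/μ = 998·0.009082·0.164/0.00125 = 1189 < 2300, so the laminar assumption holds.
Q = V·A = 0.009082·(π/4·0.164²) = 0.0001918 m³/s = 0.192 L/s.

Q ≈ 0.192 L/s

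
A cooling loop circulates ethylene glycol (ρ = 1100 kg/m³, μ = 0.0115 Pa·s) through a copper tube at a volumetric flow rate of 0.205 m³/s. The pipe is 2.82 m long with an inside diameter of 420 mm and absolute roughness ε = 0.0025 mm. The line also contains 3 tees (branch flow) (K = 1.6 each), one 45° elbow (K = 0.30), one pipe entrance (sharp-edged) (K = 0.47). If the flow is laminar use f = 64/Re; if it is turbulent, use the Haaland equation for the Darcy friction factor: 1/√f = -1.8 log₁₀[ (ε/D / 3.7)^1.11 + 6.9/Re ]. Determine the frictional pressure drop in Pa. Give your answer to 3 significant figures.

ΔP ≈ 6870 Pa

Cross-sectional area A = πD²/4 = π(0.42)²/4 = 0.1385 m²; mean velocity V = Q/A = 0.205/0.1385 = 1.48 m/s.
Reynolds number Re = ρVD/μ = 1100 · 1.48 · 0.42 / 0.0115 = 5.944e+04.
Re > 4000 → turbulent. Relative roughness ε/D = 2.5e-06/0.42 = 5.95e-06. Haaland: 1/√f = -1.8 log₁₀[(5.95e-06/3.7)^1.11 + 6.9/5.944e+04] = -1.8 log₁₀[3.71e-07 + 0.000116] = 7.081, so f = 0.01994.
Total minor-loss coefficient ΣK = 3·1.6 + 1·0.3 + 1·0.47 = 5.57.
ΔP = [f·L/D + ΣK]·(ρV²/2) = [0.01994·2.82/0.42 + 5.57]·(1100·1.48²/2) = [0.1339 + 5.57]·1204 = 6869 Pa.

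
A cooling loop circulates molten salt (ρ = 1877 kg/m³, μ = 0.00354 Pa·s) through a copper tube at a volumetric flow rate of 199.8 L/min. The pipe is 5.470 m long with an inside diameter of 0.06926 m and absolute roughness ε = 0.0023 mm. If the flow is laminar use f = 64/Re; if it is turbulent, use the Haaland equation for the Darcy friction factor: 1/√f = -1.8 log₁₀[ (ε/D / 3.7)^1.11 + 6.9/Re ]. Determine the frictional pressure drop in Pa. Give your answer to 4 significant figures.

ΔP ≈ 1329 Pa

Q = 199.8 L/min = 199.8/60000 = 0.00333 m³/s.
Cross-sectional area A = πD²/4 = π(0.06926)²/4 = 0.003768 m²; mean velocity V = Q/A = 0.00333/0.003768 = 0.8839 m/s.
Reynolds number Re = ρVD/μ = 1877 · 0.8839 · 0.06926 / 0.00354 = 3.246e+04.
Re > 4000 → turbulent. Relative roughness ε/D = 2.3e-06/0.06926 = 3.32e-05. Haaland: 1/√f = -1.8 log₁₀[(3.32e-05/3.7)^1.11 + 6.9/3.246e+04] = -1.8 log₁₀[2.5e-06 + 0.000213] = 6.601, so f = 0.02295.
Darcy-Weisbach: ΔP = f(L/D)(ρV²/2) = 0.02295·(5.47/0.06926)·(1877·0.8839²/2) = 0.02295·78.98·733.2 = 1329 Pa.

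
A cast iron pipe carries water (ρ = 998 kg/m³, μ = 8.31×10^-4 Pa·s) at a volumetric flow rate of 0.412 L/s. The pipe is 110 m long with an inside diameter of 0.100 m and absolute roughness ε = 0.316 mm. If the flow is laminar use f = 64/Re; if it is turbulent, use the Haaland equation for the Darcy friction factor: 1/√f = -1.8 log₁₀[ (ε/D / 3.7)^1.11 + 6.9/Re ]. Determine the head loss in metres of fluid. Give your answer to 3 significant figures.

Q = 0.412 L/s = 0.412/1000 = 0.000412 m³/s.
Cross-sectional area A = πD²/4 = π(0.1)²/4 = 0.007854 m²; mean velocity V = Q/A = 0.000412/0.007854 = 0.05246 m/s.
Reynolds number Re = ρVD/μ = 998 · 0.05246 · 0.1 / 0.000831 = 6300.
Re > 4000 → turbulent. Relative roughness ε/D = 0.000316/0.1 = 0.00316. Haaland: 1/√f = -1.8 log₁₀[(0.00316/3.7)^1.11 + 6.9/6300] = -1.8 log₁₀[0.000393 + 0.0011] = 5.089, so f = 0.03861.
Darcy-Weisbach: ΔP = f(L/D)(ρV²/2) = 0.03861·(110/0.1)·(998·0.05246²/2) = 0.03861·1100·1.373 = 58.31 Pa.
Head loss h_f = ΔP/(ρg) = 58.31/(998·9.81) = 0.00596 m.

h_f ≈ 0.00596 m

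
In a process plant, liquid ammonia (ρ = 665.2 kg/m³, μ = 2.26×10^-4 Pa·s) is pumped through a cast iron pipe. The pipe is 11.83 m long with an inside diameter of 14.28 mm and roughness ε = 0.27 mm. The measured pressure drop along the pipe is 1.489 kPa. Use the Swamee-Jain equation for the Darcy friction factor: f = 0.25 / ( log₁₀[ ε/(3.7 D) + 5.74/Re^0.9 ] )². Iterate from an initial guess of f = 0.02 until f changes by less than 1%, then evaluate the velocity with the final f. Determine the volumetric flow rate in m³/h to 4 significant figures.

Rearranging Darcy-Weisbach: V = √(2·ΔP·D/(f·L·ρ)). With ε/D = 0.00027/0.01428 = 0.0189, iterate starting from f = 0.02:
  f = 0.02 → V = √(2·1489·0.01428/(0.02·11.83·665.2)) = 0.5198 m/s; Re = ρVD/μ = 2.185e+04; f → 0.05006
  f = 0.05006 → V = 0.3286 m/s; Re = 1.381e+04; f → 0.05126
  f = 0.05126 → V = 0.3247 m/s; Re = 1.365e+04; f → 0.0513
Converged (Δf/f < 1%). With the final f = 0.0513: V = √(2·1489·0.01428/(0.0513·11.83·665.2)) = 0.3246 m/s.
Q = V·A = 0.3246·(π/4·0.01428²) = 5.198e-05 m³/s = 0.1871 m³/h.

Q ≈ 0.1871 m³/h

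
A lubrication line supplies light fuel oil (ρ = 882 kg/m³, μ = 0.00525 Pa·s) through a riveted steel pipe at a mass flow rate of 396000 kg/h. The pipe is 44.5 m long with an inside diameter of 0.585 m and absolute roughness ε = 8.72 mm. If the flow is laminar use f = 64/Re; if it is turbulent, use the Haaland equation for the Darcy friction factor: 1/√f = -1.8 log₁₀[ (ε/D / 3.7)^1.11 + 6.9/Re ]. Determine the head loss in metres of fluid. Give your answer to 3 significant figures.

h_f ≈ 0.0373 m

ṁ = 396000 kg/h = 396000/3600 = 110 kg/s.
A = πD²/4 = π(0.585)²/4 = 0.2688 m²; mean velocity V = ṁ/(ρA) = 110/(882 · 0.2688) = 0.464 m/s.
Reynolds number Re = ρVD/μ = 882 · 0.464 · 0.585 / 0.00525 = 4.56e+04.
Re > 4000 → turbulent. Relative roughness ε/D = 0.00872/0.585 = 0.0149. Haaland: 1/√f = -1.8 log₁₀[(0.0149/3.7)^1.11 + 6.9/4.56e+04] = -1.8 log₁₀[0.0022 + 0.000151] = 4.733, so f = 0.04464.
Darcy-Weisbach: ΔP = f(L/D)(ρV²/2) = 0.04464·(44.5/0.585)·(882·0.464²/2) = 0.04464·76.07·94.95 = 322.4 Pa.
Head loss h_f = ΔP/(ρg) = 322.4/(882·9.81) = 0.0373 m.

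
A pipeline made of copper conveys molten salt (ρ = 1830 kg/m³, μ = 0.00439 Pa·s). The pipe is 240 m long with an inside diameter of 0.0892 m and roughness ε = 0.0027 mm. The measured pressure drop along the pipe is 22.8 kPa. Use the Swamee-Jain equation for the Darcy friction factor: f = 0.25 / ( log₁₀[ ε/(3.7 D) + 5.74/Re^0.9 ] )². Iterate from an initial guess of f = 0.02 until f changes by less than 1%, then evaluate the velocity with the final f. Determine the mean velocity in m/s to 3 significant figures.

V ≈ 0.607 m/s

Rearranging Darcy-Weisbach: V = √(2·ΔP·D/(f·L·ρ)). With ε/D = 2.7e-06/0.0892 = 3.03e-05, iterate starting from f = 0.02:
  f = 0.02 → V = √(2·2.28e+04·0.0892/(0.02·240·1830)) = 0.6805 m/s; Re = ρVD/μ = 2.53e+04; f → 0.02444
  f = 0.02444 → V = 0.6156 m/s; Re = 2.289e+04; f → 0.02504
  f = 0.02504 → V = 0.6081 m/s; Re = 2.261e+04; f → 0.02512
Converged (Δf/f < 1%). With the final f = 0.02512: V = √(2·2.28e+04·0.0892/(0.02512·240·1830)) = 0.6072 m/s.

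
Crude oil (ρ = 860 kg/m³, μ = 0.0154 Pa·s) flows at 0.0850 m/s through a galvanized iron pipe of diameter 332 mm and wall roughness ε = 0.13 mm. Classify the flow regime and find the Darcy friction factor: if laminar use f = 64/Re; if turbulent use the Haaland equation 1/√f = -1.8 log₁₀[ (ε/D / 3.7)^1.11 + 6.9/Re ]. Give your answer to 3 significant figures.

f ≈ 0.0406

Re = ρVD/μ = 860·0.085·0.332/0.0154 = 1576.
Re < 2300 → laminar, so f = 64/Re = 0.04061 (roughness is irrelevant in laminar flow).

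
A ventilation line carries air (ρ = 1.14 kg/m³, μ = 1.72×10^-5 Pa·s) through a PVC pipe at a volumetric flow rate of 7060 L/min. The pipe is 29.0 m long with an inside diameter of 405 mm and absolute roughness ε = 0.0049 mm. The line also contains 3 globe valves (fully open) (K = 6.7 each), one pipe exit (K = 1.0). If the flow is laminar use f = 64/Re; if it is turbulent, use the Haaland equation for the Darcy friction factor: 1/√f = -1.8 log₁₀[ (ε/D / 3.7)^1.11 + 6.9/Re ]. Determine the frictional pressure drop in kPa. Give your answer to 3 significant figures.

Q = 7060 L/min = 7060/60000 = 0.1177 m³/s.
Cross-sectional area A = πD²/4 = π(0.405)²/4 = 0.1288 m²; mean velocity V = Q/A = 0.1177/0.1288 = 0.9134 m/s.
Reynolds number Re = ρVD/μ = 1.14 · 0.9134 · 0.405 / 1.72e-05 = 2.452e+04.
Re > 4000 → turbulent. Relative roughness ε/D = 4.9e-06/0.405 = 1.21e-05. Haaland: 1/√f = -1.8 log₁₀[(1.21e-05/3.7)^1.11 + 6.9/2.452e+04] = -1.8 log₁₀[8.15e-07 + 0.000281] = 6.389, so f = 0.0245.
Total minor-loss coefficient ΣK = 3·6.7 + 1·1 = 21.1.
ΔP = [f·L/D + ΣK]·(ρV²/2) = [0.0245·29/0.405 + 21.1]·(1.14·0.9134²/2) = [1.754 + 21.1]·0.4755 = 10.87 Pa.
ΔP = 10.87 Pa = 0.0109 kPa.

ΔP ≈ 0.0109 kPa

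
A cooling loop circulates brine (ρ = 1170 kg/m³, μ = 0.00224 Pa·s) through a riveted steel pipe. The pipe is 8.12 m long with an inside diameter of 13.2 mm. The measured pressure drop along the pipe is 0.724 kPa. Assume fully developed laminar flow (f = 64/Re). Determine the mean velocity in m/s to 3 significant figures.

For laminar flow, f = 64/Re with Re = ρVD/μ, so Darcy-Weisbach reduces to ΔP = 32μLV/D². Solving for V: V = ΔP·D²/(32μL) = 724·(0.0132)²/(32·0.00224·8.12) = 0.2167 m/s.
Check: Re = ρVD/μ = 1170·0.2167·0.0132/0.00224 = 1494 < 2300, so the laminar assumption holds.

V ≈ 0.217 m/s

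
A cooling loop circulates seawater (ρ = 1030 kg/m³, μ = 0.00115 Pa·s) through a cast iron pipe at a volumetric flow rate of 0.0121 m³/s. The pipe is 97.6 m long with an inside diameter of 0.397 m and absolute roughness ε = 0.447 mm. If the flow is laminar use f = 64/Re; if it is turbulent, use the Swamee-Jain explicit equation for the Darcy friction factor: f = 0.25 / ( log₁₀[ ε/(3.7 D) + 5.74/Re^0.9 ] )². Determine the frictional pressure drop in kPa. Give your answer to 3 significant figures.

Cross-sectional area A = πD²/4 = π(0.397)²/4 = 0.1238 m²; mean velocity V = Q/A = 0.0121/0.1238 = 0.09775 m/s.
Reynolds number Re = ρVD/μ = 1030 · 0.09775 · 0.397 / 0.00115 = 3.476e+04.
Re > 4000 → turbulent. Relative roughness ε/D = 0.000447/0.397 = 0.00113. Swamee-Jain: f = 0.25/(log₁₀[0.00113/3.7 + 5.74/3.476e+04^0.9])² = 0.25/(log₁₀[0.000304 + 0.00047])² = 0.25/(-3.111)² = 0.02583.
Darcy-Weisbach: ΔP = f(L/D)(ρV²/2) = 0.02583·(97.6/0.397)·(1030·0.09775²/2) = 0.02583·245.8·4.921 = 31.25 Pa.
ΔP = 31.25 Pa = 0.0312 kPa.

ΔP ≈ 0.0312 kPa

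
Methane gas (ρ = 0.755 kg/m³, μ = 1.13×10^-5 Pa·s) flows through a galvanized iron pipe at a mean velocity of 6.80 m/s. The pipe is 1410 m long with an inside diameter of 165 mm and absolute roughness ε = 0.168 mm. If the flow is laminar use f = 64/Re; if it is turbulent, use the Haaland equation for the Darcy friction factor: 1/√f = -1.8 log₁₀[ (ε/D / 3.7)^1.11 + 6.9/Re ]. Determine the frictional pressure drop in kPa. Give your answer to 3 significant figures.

ΔP ≈ 3.38 kPa

Reynolds number Re = ρVD/μ = 0.755 · 6.8 · 0.165 / 1.13e-05 = 7.497e+04.
Re > 4000 → turbulent. Relative roughness ε/D = 0.000168/0.165 = 0.00102. Haaland: 1/√f = -1.8 log₁₀[(0.00102/3.7)^1.11 + 6.9/7.497e+04] = -1.8 log₁₀[0.000112 + 9.2e-05] = 6.644, so f = 0.02266.
Darcy-Weisbach: ΔP = f(L/D)(ρV²/2) = 0.02266·(1410/0.165)·(0.755·6.8²/2) = 0.02266·8545·17.46 = 3379 Pa.
ΔP = 3379 Pa = 3.38 kPa.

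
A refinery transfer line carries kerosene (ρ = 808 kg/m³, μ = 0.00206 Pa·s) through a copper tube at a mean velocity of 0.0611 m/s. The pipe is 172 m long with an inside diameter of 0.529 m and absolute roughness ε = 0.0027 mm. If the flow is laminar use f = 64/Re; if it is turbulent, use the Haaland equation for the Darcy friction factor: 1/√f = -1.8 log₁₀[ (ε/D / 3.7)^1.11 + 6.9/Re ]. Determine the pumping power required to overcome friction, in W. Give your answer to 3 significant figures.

Reynolds number Re = ρVD/μ = 808 · 0.0611 · 0.529 / 0.00206 = 1.268e+04.
Re > 4000 → turbulent. Relative roughness ε/D = 2.7e-06/0.529 = 5.1e-06. Haaland: 1/√f = -1.8 log₁₀[(5.1e-06/3.7)^1.11 + 6.9/1.268e+04] = -1.8 log₁₀[3.13e-07 + 0.000544] = 5.875, so f = 0.02897.
Darcy-Weisbach: ΔP = f(L/D)(ρV²/2) = 0.02897·(172/0.529)·(808·0.0611²/2) = 0.02897·325.1·1.508 = 14.21 Pa.
Q = V·A = 0.0611·0.2198 = 0.01343 m³/s.
Pumping power P = QΔP = 0.01343·14.21 = 0.1908 W = 0.191 W.

P ≈ 0.191 W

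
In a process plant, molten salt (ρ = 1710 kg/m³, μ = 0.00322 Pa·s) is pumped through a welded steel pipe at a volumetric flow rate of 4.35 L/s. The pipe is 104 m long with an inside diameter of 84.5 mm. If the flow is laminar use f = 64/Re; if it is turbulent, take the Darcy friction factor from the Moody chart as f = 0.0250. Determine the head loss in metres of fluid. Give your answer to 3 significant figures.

Q = 4.35 L/s = 4.35/1000 = 0.00435 m³/s.
Cross-sectional area A = πD²/4 = π(0.0845)²/4 = 0.005608 m²; mean velocity V = Q/A = 0.00435/0.005608 = 0.7757 m/s.
Reynolds number Re = ρVD/μ = 1710 · 0.7757 · 0.0845 / 0.00322 = 3.481e+04.
Re > 4000 → turbulent; use the Moody-chart value f = 0.0250.
Darcy-Weisbach: ΔP = f(L/D)(ρV²/2) = 0.025·(104/0.0845)·(1710·0.7757²/2) = 0.025·1231·514.4 = 1.583e+04 Pa.
Head loss h_f = ΔP/(ρg) = 1.583e+04/(1710·9.81) = 0.944 m.

h_f ≈ 0.944 m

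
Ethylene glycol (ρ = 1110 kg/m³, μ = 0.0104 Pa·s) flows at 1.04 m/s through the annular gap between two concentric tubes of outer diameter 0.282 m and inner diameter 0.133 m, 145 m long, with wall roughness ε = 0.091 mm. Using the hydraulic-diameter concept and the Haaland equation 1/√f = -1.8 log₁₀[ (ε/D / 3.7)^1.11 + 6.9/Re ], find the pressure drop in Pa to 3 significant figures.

ΔP ≈ 16400 Pa

Hydraulic diameter D_h = 4A/P = D_o - D_i = 0.282 - 0.133 = 0.149 m.
Re = ρVD_h/μ = 1110·1.04·0.149/0.0104 = 1.654e+04.
ε/D_h = 9.1e-05/0.149 = 0.000611; Haaland gives 1/√f = -1.8 log₁₀[6.33e-05+0.000417] = 5.973, so f = 0.02803.
ΔP = f(L/D_h)(ρV²/2) = 0.02803·145/0.149·600.3 = 1.637e+04 Pa.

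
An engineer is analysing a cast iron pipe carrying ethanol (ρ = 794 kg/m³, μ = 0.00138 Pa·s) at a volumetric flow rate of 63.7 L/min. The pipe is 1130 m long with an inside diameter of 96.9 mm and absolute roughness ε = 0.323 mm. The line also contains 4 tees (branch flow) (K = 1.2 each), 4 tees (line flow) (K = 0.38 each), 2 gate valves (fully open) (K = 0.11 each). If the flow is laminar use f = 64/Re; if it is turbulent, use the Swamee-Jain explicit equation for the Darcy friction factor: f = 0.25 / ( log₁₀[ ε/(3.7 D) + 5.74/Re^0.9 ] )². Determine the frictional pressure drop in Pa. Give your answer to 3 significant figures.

Q = 63.7 L/min = 63.7/60000 = 0.001062 m³/s.
Cross-sectional area A = πD²/4 = π(0.0969)²/4 = 0.007375 m²; mean velocity V = Q/A = 0.001062/0.007375 = 0.144 m/s.
Reynolds number Re = ρVD/μ = 794 · 0.144 · 0.0969 / 0.00138 = 8026.
Re > 4000 → turbulent. Relative roughness ε/D = 0.000323/0.0969 = 0.00333. Swamee-Jain: f = 0.25/(log₁₀[0.00333/3.7 + 5.74/8026^0.9])² = 0.25/(log₁₀[0.000901 + 0.00176])² = 0.25/(-2.575)² = 0.03769.
Total minor-loss coefficient ΣK = 4·1.2 + 4·0.38 + 2·0.11 = 6.54.
ΔP = [f·L/D + ΣK]·(ρV²/2) = [0.03769·1130/0.0969 + 6.54]·(794·0.144²/2) = [439.5 + 6.54]·8.228 = 3670 Pa.

ΔP ≈ 3670 Pa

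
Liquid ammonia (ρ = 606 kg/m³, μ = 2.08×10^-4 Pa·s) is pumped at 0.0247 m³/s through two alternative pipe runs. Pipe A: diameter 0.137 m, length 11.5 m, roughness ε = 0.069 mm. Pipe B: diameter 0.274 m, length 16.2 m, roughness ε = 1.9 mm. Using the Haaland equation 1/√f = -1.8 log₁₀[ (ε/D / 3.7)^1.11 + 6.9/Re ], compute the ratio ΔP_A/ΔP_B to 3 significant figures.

ΔP_A/ΔP_B ≈ 11.7

Pipe A: V = Q/A = 0.0247/0.01474 = 1.676 m/s; Re = 6.688e+05; ε/D = 0.000504; Haaland → f = 0.0174; ΔP_A = f(L/D)(ρV²/2) = 1243 Pa.
Pipe B: V = Q/A = 0.0247/0.05896 = 0.4189 m/s; Re = 3.344e+05; ε/D = 0.00693; Haaland → f = 0.03389; ΔP_B = f(L/D)(ρV²/2) = 106.5 Pa.
ΔP_A/ΔP_B = 1243/106.5 = 11.7.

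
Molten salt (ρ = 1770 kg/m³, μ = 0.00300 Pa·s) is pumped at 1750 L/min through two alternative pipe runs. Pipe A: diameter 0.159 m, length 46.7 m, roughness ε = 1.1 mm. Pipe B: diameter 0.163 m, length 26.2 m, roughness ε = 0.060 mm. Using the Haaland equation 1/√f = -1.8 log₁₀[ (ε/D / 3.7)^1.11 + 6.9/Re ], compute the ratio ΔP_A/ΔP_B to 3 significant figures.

ΔP_A/ΔP_B ≈ 3.68

Pipe A: V = Q/A = 0.02917/0.01986 = 1.469 m/s; Re = 1.378e+05; ε/D = 0.00692; Haaland → f = 0.03416; ΔP_A = f(L/D)(ρV²/2) = 1.916e+04 Pa.
Pipe B: V = Q/A = 0.02917/0.02087 = 1.398 m/s; Re = 1.344e+05; ε/D = 0.000368; Haaland → f = 0.01874; ΔP_B = f(L/D)(ρV²/2) = 5208 Pa.
ΔP_A/ΔP_B = 1.916e+04/5208 = 3.68.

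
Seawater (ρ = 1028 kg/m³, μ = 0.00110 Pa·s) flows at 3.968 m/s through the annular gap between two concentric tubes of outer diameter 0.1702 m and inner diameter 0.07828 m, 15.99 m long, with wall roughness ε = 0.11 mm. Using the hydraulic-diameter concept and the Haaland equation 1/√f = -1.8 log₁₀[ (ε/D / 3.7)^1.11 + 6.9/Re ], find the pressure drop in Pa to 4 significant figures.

ΔP ≈ 29890 Pa

Hydraulic diameter D_h = 4A/P = D_o - D_i = 0.1702 - 0.07828 = 0.09192 m.
Re = ρVD_h/μ = 1028·3.968·0.09192/0.0011 = 3.409e+05.
ε/D_h = 0.00011/0.09192 = 0.0012; Haaland gives 1/√f = -1.8 log₁₀[0.000134+2.02e-05] = 6.863, so f = 0.02123.
ΔP = f(L/D_h)(ρV²/2) = 0.02123·15.99/0.09192·8093 = 2.989e+04 Pa.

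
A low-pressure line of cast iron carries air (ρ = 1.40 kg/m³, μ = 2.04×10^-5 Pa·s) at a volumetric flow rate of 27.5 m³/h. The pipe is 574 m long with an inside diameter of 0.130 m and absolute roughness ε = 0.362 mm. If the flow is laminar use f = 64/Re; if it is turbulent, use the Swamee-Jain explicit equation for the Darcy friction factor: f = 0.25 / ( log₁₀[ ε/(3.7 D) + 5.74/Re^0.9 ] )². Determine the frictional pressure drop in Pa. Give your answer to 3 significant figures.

ΔP ≈ 41.9 Pa

Q = 27.5 m³/h = 27.5/3600 = 0.007639 m³/s.
Cross-sectional area A = πD²/4 = π(0.13)²/4 = 0.01327 m²; mean velocity V = Q/A = 0.007639/0.01327 = 0.5755 m/s.
Reynolds number Re = ρVD/μ = 1.4 · 0.5755 · 0.13 / 2.04e-05 = 5134.
Re > 4000 → turbulent. Relative roughness ε/D = 0.000362/0.13 = 0.00278. Swamee-Jain: f = 0.25/(log₁₀[0.00278/3.7 + 5.74/5134^0.9])² = 0.25/(log₁₀[0.000753 + 0.00263])² = 0.25/(-2.471)² = 0.04094.
Darcy-Weisbach: ΔP = f(L/D)(ρV²/2) = 0.04094·(574/0.13)·(1.4·0.5755²/2) = 0.04094·4415·0.2318 = 41.91 Pa.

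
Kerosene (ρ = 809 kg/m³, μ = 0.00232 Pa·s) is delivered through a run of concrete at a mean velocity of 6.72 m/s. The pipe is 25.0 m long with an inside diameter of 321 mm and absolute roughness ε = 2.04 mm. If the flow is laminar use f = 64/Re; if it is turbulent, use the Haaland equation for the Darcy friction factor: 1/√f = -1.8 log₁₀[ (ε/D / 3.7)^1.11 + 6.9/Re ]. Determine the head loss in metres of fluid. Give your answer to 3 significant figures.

Reynolds number Re = ρVD/μ = 809 · 6.72 · 0.321 / 0.00232 = 7.522e+05.
Re > 4000 → turbulent. Relative roughness ε/D = 0.00204/0.321 = 0.00636. Haaland: 1/√f = -1.8 log₁₀[(0.00636/3.7)^1.11 + 6.9/7.522e+05] = -1.8 log₁₀[0.000853 + 9.17e-06] = 5.516, so f = 0.03286.
Darcy-Weisbach: ΔP = f(L/D)(ρV²/2) = 0.03286·(25/0.321)·(809·6.72²/2) = 0.03286·77.88·1.827e+04 = 4.675e+04 Pa.
Head loss h_f = ΔP/(ρg) = 4.675e+04/(809·9.81) = 5.89 m.

h_f ≈ 5.89 m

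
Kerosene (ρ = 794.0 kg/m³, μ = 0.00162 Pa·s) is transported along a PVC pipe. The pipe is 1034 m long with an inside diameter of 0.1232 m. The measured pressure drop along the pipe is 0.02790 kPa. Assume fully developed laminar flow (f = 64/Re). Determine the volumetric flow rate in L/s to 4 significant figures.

For laminar flow, f = 64/Re with Re = ρVD/μ, so Darcy-Weisbach reduces to ΔP = 32μLV/D². Solving for V: V = ΔP·D²/(32μL) = 27.9·(0.1232)²/(32·0.00162·1034) = 0.0079 m/s.
Check: Re = ρVD/μ = 794·0.0079·0.1232/0.00162 = 477 < 2300, so the laminar assumption holds.
Q = V·A = 0.0079·(π/4·0.1232²) = 9.418e-05 m³/s = 0.09418 L/s.

Q ≈ 0.09418 L/s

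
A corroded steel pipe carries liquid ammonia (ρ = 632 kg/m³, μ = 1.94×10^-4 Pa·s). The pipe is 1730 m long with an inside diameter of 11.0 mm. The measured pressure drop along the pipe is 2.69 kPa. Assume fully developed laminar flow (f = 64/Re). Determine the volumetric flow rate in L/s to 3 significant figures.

For laminar flow, f = 64/Re with Re = ρVD/μ, so Darcy-Weisbach reduces to ΔP = 32μLV/D². Solving for V: V = ΔP·D²/(32μL) = 2690·(0.011)²/(32·0.000194·1730) = 0.03031 m/s.
Check: Re = ρVD/μ = 632·0.03031·0.011/0.000194 = 1086 < 2300, so the laminar assumption holds.
Q = V·A = 0.03031·(π/4·0.011²) = 2.88e-06 m³/s = 0.00288 L/s.

Q ≈ 0.00288 L/s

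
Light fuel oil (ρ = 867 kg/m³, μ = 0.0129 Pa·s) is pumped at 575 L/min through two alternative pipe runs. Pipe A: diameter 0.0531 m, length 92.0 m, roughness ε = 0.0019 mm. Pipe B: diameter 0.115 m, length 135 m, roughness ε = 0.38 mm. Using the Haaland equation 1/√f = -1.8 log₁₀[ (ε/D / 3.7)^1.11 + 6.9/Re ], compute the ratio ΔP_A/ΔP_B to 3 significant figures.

Pipe A: V = Q/A = 0.009583/0.002215 = 4.328 m/s; Re = 1.544e+04; ε/D = 3.58e-05; Haaland → f = 0.02755; ΔP_A = f(L/D)(ρV²/2) = 3.875e+05 Pa.
Pipe B: V = Q/A = 0.009583/0.01039 = 0.9226 m/s; Re = 7131; ε/D = 0.0033; Haaland → f = 0.03773; ΔP_B = f(L/D)(ρV²/2) = 1.635e+04 Pa.
ΔP_A/ΔP_B = 3.875e+05/1.635e+04 = 23.7.

ΔP_A/ΔP_B ≈ 23.7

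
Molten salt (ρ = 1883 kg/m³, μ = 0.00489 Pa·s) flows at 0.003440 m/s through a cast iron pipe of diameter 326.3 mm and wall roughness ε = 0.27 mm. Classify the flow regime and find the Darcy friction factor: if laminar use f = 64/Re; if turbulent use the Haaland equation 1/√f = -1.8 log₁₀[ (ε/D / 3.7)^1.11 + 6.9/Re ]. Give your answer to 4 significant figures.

f ≈ 0.1481

Re = ρVD/μ = 1883·0.00344·0.3263/0.00489 = 432.2.
Re < 2300 → laminar, so f = 64/Re = 0.1481 (roughness is irrelevant in laminar flow).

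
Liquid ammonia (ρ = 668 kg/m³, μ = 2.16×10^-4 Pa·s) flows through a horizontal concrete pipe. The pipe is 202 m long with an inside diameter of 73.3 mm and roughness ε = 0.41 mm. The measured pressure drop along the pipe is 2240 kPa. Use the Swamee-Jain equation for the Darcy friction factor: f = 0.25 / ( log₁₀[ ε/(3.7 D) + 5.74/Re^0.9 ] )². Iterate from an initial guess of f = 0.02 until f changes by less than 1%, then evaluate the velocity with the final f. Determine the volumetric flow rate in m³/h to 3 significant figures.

Q ≈ 134 m³/h

Rearranging Darcy-Weisbach: V = √(2·ΔP·D/(f·L·ρ)). With ε/D = 0.00041/0.0733 = 0.00559, iterate starting from f = 0.02:
  f = 0.02 → V = √(2·2.24e+06·0.0733/(0.02·202·668)) = 11.03 m/s; Re = ρVD/μ = 2.501e+06; f → 0.03149
  f = 0.03149 → V = 8.791 m/s; Re = 1.993e+06; f → 0.0315
Converged (Δf/f < 1%). With the final f = 0.0315: V = √(2·2.24e+06·0.0733/(0.0315·202·668)) = 8.789 m/s.
Q = V·A = 8.789·(π/4·0.0733²) = 0.03709 m³/s = 134 m³/h.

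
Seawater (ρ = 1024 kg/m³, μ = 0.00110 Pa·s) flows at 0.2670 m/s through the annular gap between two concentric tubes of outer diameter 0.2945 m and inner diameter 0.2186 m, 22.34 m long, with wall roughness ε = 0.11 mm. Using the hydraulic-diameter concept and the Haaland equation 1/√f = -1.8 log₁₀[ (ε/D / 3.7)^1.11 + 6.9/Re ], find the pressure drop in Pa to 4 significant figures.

Hydraulic diameter D_h = 4A/P = D_o - D_i = 0.2945 - 0.2186 = 0.0759 m.
Re = ρVD_h/μ = 1024·0.267·0.0759/0.0011 = 1.887e+04.
ε/D_h = 0.00011/0.0759 = 0.00145; Haaland gives 1/√f = -1.8 log₁₀[0.000165+0.000366] = 5.895, so f = 0.02878.
ΔP = f(L/D_h)(ρV²/2) = 0.02878·22.34/0.0759·36.5 = 309.2 Pa.

ΔP ≈ 309.2 Pa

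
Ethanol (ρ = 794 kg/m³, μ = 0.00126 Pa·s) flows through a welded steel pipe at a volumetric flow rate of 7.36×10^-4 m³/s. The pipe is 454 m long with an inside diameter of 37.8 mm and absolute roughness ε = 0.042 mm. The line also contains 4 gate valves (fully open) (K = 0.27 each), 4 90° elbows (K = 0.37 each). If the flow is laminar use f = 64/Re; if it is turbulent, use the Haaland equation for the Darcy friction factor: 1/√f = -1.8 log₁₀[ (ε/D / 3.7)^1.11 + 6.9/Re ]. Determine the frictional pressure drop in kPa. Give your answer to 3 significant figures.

ΔP ≈ 60.4 kPa

Cross-sectional area A = πD²/4 = π(0.0378)²/4 = 0.001122 m²; mean velocity V = Q/A = 0.000736/0.001122 = 0.6558 m/s.
Reynolds number Re = ρVD/μ = 794 · 0.6558 · 0.0378 / 0.00126 = 1.562e+04.
Re > 4000 → turbulent. Relative roughness ε/D = 4.2e-05/0.0378 = 0.00111. Haaland: 1/√f = -1.8 log₁₀[(0.00111/3.7)^1.11 + 6.9/1.562e+04] = -1.8 log₁₀[0.000123 + 0.000442] = 5.847, so f = 0.02925.
Total minor-loss coefficient ΣK = 4·0.27 + 4·0.37 = 2.56.
ΔP = [f·L/D + ΣK]·(ρV²/2) = [0.02925·454/0.0378 + 2.56]·(794·0.6558²/2) = [351.4 + 2.56]·170.8 = 6.044e+04 Pa.
ΔP = 6.044e+04 Pa = 60.4 kPa.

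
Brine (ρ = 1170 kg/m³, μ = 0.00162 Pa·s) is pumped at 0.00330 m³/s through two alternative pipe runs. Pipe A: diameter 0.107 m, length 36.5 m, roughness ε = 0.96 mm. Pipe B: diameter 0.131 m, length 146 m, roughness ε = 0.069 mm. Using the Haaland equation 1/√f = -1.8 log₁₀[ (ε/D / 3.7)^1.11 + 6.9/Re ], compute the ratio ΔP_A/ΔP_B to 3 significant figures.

ΔP_A/ΔP_B ≈ 1.03

Pipe A: V = Q/A = 0.0033/0.008992 = 0.367 m/s; Re = 2.836e+04; ε/D = 0.00897; Haaland → f = 0.03865; ΔP_A = f(L/D)(ρV²/2) = 1039 Pa.
Pipe B: V = Q/A = 0.0033/0.01348 = 0.2448 m/s; Re = 2.316e+04; ε/D = 0.000527; Haaland → f = 0.02587; ΔP_B = f(L/D)(ρV²/2) = 1011 Pa.
ΔP_A/ΔP_B = 1039/1011 = 1.03.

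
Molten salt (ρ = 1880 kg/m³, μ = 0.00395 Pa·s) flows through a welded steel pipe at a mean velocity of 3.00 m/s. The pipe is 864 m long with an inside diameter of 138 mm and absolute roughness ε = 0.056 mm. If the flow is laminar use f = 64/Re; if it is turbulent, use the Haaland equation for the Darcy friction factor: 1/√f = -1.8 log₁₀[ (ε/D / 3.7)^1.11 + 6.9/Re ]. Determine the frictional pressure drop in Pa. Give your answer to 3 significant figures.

ΔP ≈ 961000 Pa

Reynolds number Re = ρVD/μ = 1880 · 3 · 0.138 / 0.00395 = 1.97e+05.
Re > 4000 → turbulent. Relative roughness ε/D = 5.6e-05/0.138 = 0.000406. Haaland: 1/√f = -1.8 log₁₀[(0.000406/3.7)^1.11 + 6.9/1.97e+05] = -1.8 log₁₀[4.02e-05 + 3.5e-05] = 7.422, so f = 0.01815.
Darcy-Weisbach: ΔP = f(L/D)(ρV²/2) = 0.01815·(864/0.138)·(1880·3²/2) = 0.01815·6261·8460 = 9.614e+05 Pa.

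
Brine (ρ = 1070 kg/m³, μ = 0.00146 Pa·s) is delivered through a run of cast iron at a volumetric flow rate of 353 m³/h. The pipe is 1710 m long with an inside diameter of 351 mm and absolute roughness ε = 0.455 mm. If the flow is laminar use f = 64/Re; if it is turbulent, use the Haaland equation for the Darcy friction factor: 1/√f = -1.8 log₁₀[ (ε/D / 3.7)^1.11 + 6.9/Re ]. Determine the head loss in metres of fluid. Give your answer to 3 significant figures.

Q = 353 m³/h = 353/3600 = 0.09806 m³/s.
Cross-sectional area A = πD²/4 = π(0.351)²/4 = 0.09676 m²; mean velocity V = Q/A = 0.09806/0.09676 = 1.013 m/s.
Reynolds number Re = ρVD/μ = 1070 · 1.013 · 0.351 / 0.00146 = 2.607e+05.
Re > 4000 → turbulent. Relative roughness ε/D = 0.000455/0.351 = 0.0013. Haaland: 1/√f = -1.8 log₁₀[(0.0013/3.7)^1.11 + 6.9/2.607e+05] = -1.8 log₁₀[0.000146 + 2.65e-05] = 6.774, so f = 0.02179.
Darcy-Weisbach: ΔP = f(L/D)(ρV²/2) = 0.02179·(1710/0.351)·(1070·1.013²/2) = 0.02179·4872·549.4 = 5.833e+04 Pa.
Head loss h_f = ΔP/(ρg) = 5.833e+04/(1070·9.81) = 5.56 m.

h_f ≈ 5.56 m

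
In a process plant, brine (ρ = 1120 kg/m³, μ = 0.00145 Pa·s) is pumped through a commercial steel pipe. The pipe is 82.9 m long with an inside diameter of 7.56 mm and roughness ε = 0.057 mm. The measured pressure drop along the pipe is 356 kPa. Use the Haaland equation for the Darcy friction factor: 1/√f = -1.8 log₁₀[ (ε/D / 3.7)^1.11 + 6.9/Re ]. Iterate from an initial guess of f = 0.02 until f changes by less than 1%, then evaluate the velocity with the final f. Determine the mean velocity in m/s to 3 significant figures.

Rearranging Darcy-Weisbach: V = √(2·ΔP·D/(f·L·ρ)). With ε/D = 5.7e-05/0.00756 = 0.00754, iterate starting from f = 0.02:
  f = 0.02 → V = √(2·3.56e+05·0.00756/(0.02·82.9·1120)) = 1.703 m/s; Re = ρVD/μ = 9942; f → 0.04042
  f = 0.04042 → V = 1.198 m/s; Re = 6993; f → 0.04249
  f = 0.04249 → V = 1.168 m/s; Re = 6821; f → 0.04266
Converged (Δf/f < 1%). With the final f = 0.04266: V = √(2·3.56e+05·0.00756/(0.04266·82.9·1120)) = 1.166 m/s.

V ≈ 1.17 m/s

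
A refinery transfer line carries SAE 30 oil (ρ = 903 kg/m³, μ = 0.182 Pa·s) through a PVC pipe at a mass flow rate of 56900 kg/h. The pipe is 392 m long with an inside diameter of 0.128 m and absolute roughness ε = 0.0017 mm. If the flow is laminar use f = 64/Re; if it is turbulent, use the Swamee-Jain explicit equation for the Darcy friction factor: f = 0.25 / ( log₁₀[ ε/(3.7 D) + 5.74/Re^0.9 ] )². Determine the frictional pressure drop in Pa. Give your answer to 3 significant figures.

ΔP ≈ 190000 Pa

ṁ = 56900 kg/h = 56900/3600 = 15.81 kg/s.
A = πD²/4 = π(0.128)²/4 = 0.01287 m²; mean velocity V = ṁ/(ρA) = 15.81/(903 · 0.01287) = 1.36 m/s.
Reynolds number Re = ρVD/μ = 903 · 1.36 · 0.128 / 0.182 = 863.9.
Re < 2300 → laminar flow, so f = 64/Re = 64/863.9 = 0.07409 (the turbulent correlation is not needed).
Darcy-Weisbach: ΔP = f(L/D)(ρV²/2) = 0.07409·(392/0.128)·(903·1.36²/2) = 0.07409·3062·835.4 = 1.895e+05 Pa.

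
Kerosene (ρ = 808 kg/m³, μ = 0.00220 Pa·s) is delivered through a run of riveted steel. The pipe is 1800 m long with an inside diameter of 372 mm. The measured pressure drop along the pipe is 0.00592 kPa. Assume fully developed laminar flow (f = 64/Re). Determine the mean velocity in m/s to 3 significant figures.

V ≈ 0.00646 m/s

For laminar flow, f = 64/Re with Re = ρVD/μ, so Darcy-Weisbach reduces to ΔP = 32μLV/D². Solving for V: V = ΔP·D²/(32μL) = 5.92·(0.372)²/(32·0.0022·1800) = 0.006465 m/s.
Check: Re = ρVD/μ = 808·0.006465·0.372/0.0022 = 883.3 < 2300, so the laminar assumption holds.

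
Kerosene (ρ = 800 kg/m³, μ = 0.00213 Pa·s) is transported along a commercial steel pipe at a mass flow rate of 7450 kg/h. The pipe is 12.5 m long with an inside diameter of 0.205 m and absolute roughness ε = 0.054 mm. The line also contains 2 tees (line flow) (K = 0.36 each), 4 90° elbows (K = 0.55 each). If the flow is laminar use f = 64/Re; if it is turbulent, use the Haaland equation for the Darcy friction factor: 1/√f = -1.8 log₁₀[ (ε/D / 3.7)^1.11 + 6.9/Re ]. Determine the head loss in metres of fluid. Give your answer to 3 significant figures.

ṁ = 7450 kg/h = 7450/3600 = 2.069 kg/s.
A = πD²/4 = π(0.205)²/4 = 0.03301 m²; mean velocity V = ṁ/(ρA) = 2.069/(800 · 0.03301) = 0.07837 m/s.
Reynolds number Re = ρVD/μ = 800 · 0.07837 · 0.205 / 0.00213 = 6034.
Re > 4000 → turbulent. Relative roughness ε/D = 5.4e-05/0.205 = 0.000263. Haaland: 1/√f = -1.8 log₁₀[(0.000263/3.7)^1.11 + 6.9/6034] = -1.8 log₁₀[2.49e-05 + 0.00114] = 5.278, so f = 0.03589.
Total minor-loss coefficient ΣK = 2·0.36 + 4·0.55 = 2.92.
ΔP = [f·L/D + ΣK]·(ρV²/2) = [0.03589·12.5/0.205 + 2.92]·(800·0.07837²/2) = [2.189 + 2.92]·2.457 = 12.55 Pa.
Head loss h_f = ΔP/(ρg) = 12.55/(800·9.81) = 0.00160 m.

h_f ≈ 0.00160 m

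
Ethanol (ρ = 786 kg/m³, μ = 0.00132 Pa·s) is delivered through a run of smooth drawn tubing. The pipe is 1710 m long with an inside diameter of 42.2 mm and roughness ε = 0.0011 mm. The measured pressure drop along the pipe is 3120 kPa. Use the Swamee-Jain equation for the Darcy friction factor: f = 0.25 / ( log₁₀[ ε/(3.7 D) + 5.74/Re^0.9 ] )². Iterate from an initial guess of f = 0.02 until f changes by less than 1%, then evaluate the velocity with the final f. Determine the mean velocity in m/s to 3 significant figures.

Rearranging Darcy-Weisbach: V = √(2·ΔP·D/(f·L·ρ)). With ε/D = 1.1e-06/0.0422 = 2.61e-05, iterate starting from f = 0.02:
  f = 0.02 → V = √(2·3.12e+06·0.0422/(0.02·1710·786)) = 3.13 m/s; Re = ρVD/μ = 7.865e+04; f → 0.01893
  f = 0.01893 → V = 3.217 m/s; Re = 8.083e+04; f → 0.01882
Converged (Δf/f < 1%). With the final f = 0.01882: V = √(2·3.12e+06·0.0422/(0.01882·1710·786)) = 3.226 m/s.

V ≈ 3.23 m/s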